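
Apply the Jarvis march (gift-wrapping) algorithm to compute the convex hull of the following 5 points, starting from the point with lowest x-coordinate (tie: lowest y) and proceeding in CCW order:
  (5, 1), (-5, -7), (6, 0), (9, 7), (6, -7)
Hull (CCW) = [(-5, -7), (6, -7), (9, 7)]

Jarvis march: at each step, from the current hull vertex p, select the next vertex q as the point such that every other point lies strictly to the left of (or on) the directed line p → q. (Equivalently: for every other point r, the cross product (q − p) × (r − p) ≥ 0.)
Starting point (lowest x, tie lowest y): (-5, -7). Wrap until returning to start. Resulting hull: (-5, -7), (6, -7), (9, 7).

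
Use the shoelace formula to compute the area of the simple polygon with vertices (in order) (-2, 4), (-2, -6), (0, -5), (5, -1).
Area = 73/2

Shoelace formula: Area = (1/2) |Σ_i (x_i · y_{i+1} − x_{i+1} · y_i)| (indices mod n). Compute each cross term:
  (-2)(-6) − (-2)(4) = 20
  (-2)(-5) − (0)(-6) = 10
  (0)(-1) − (5)(-5) = 25
  (5)(4) − (-2)(-1) = 18
Sum = 73, so (signed) Area = 73/2 = 73/2, |Area| = 73/2.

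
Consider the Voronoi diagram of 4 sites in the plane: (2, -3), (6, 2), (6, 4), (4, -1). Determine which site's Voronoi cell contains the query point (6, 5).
Nearest site = (6, 4)

The Voronoi cell of site s contains exactly those query points closer to s than to any other site. Compute squared distances from q = (6, 5) to each site:
  (6 − 6)² + (4 − 5)² = 1
  (6 − 6)² + (2 − 5)² = 9
  (4 − 6)² + (-1 − 5)² = 40
  (2 − 6)² + (-3 − 5)² = 80
Minimum is attained by (6, 4), so q lies in its Voronoi cell.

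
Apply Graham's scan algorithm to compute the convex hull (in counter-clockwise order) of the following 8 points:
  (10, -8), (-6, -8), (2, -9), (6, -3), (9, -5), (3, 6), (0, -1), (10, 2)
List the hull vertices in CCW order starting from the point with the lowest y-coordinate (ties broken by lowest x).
Hull (CCW) = [(2, -9), (10, -8), (10, 2), (3, 6), (-6, -8)]

Graham scan procedure:
  1. Find the pivot p₀ = point with lowest y (tie → lowest x): (2, -9).
  2. Sort the remaining points by polar angle around p₀.
  3. Walk through sorted points, maintaining a stack; pop the top while the last three entries make a non-left turn (cross product ≤ 0).
  4. Final stack is the convex hull in CCW order: (2, -9), (10, -8), (10, 2), (3, 6), (-6, -8).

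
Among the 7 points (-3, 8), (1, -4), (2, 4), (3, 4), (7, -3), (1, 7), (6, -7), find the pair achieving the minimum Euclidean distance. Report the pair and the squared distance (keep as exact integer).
Pair = ((2, 4), (3, 4)); squared distance = 1

Compute all C(7, 2) = 21 pairwise squared distances (x_i − x_j)² + (y_i − y_j)². The minimum is 1, attained by the pair ((2, 4), (3, 4)).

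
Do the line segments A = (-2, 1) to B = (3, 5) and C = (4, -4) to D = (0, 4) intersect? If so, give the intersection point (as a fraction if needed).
Yes; intersection at (1/2, 3) (t = 1/2 on AB, s = 7/8 on CD)

Parametrize AB as A + t(B − A) = (-2 + 5 t, 1 + 4 t) and CD as C + s(D − C) = (4 + -4 s, -4 + 8 s). Solve the linear system for (t, s). Determinant = -56 ≠ 0, so a unique intersection of the containing lines exists. Solution: t = 1/2, s = 7/8 — both in [0, 1], so the segments cross. Intersection point: (1/2, 3).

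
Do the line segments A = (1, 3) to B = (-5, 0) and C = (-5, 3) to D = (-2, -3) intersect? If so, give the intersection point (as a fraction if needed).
Yes; intersection at (-19/5, 3/5) (t = 4/5 on AB, s = 2/5 on CD)

Parametrize AB as A + t(B − A) = (1 + -6 t, 3 + -3 t) and CD as C + s(D − C) = (-5 + 3 s, 3 + -6 s). Solve the linear system for (t, s). Determinant = -45 ≠ 0, so a unique intersection of the containing lines exists. Solution: t = 4/5, s = 2/5 — both in [0, 1], so the segments cross. Intersection point: (-19/5, 3/5).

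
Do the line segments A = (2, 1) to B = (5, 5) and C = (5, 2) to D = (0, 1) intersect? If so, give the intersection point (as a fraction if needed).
Yes; intersection at (40/17, 25/17) (t = 2/17 on AB, s = 9/17 on CD)

Parametrize AB as A + t(B − A) = (2 + 3 t, 1 + 4 t) and CD as C + s(D − C) = (5 + -5 s, 2 + -1 s). Solve the linear system for (t, s). Determinant = -17 ≠ 0, so a unique intersection of the containing lines exists. Solution: t = 2/17, s = 9/17 — both in [0, 1], so the segments cross. Intersection point: (40/17, 25/17).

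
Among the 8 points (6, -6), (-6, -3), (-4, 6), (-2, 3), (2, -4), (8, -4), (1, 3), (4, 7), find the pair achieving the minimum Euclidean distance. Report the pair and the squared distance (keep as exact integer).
Pair = ((6, -6), (8, -4)); squared distance = 8

Compute all C(8, 2) = 28 pairwise squared distances (x_i − x_j)² + (y_i − y_j)². The minimum is 8, attained by the pair ((6, -6), (8, -4)).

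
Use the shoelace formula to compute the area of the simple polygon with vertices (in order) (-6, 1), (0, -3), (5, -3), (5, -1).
Area = 21

Shoelace formula: Area = (1/2) |Σ_i (x_i · y_{i+1} − x_{i+1} · y_i)| (indices mod n). Compute each cross term:
  (-6)(-3) − (0)(1) = 18
  (0)(-3) − (5)(-3) = 15
  (5)(-1) − (5)(-3) = 10
  (5)(1) − (-6)(-1) = -1
Sum = 42, so (signed) Area = 42/2 = 21, |Area| = 21.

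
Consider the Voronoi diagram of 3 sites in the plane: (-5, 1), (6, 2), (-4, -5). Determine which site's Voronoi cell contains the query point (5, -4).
Nearest site = (6, 2)

The Voronoi cell of site s contains exactly those query points closer to s than to any other site. Compute squared distances from q = (5, -4) to each site:
  (6 − 5)² + (2 − -4)² = 37
  (-4 − 5)² + (-5 − -4)² = 82
  (-5 − 5)² + (1 − -4)² = 125
Minimum is attained by (6, 2), so q lies in its Voronoi cell.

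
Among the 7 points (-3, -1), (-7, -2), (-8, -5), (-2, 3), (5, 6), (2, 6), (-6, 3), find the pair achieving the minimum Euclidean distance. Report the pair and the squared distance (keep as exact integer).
Pair = ((5, 6), (2, 6)); squared distance = 9

Compute all C(7, 2) = 21 pairwise squared distances (x_i − x_j)² + (y_i − y_j)². The minimum is 9, attained by the pair ((5, 6), (2, 6)).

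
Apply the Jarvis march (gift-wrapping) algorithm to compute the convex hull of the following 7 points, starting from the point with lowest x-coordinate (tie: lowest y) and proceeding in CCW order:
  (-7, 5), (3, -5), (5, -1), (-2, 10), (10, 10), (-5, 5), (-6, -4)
Hull (CCW) = [(-7, 5), (-6, -4), (3, -5), (5, -1), (10, 10), (-2, 10)]

Jarvis march: at each step, from the current hull vertex p, select the next vertex q as the point such that every other point lies strictly to the left of (or on) the directed line p → q. (Equivalently: for every other point r, the cross product (q − p) × (r − p) ≥ 0.)
Starting point (lowest x, tie lowest y): (-7, 5). Wrap until returning to start. Resulting hull: (-7, 5), (-6, -4), (3, -5), (5, -1), (10, 10), (-2, 10).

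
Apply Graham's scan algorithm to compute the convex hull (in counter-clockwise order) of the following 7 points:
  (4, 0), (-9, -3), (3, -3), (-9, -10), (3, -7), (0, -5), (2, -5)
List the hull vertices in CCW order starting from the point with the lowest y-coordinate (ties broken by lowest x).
Hull (CCW) = [(-9, -10), (3, -7), (4, 0), (-9, -3)]

Graham scan procedure:
  1. Find the pivot p₀ = point with lowest y (tie → lowest x): (-9, -10).
  2. Sort the remaining points by polar angle around p₀.
  3. Walk through sorted points, maintaining a stack; pop the top while the last three entries make a non-left turn (cross product ≤ 0).
  4. Final stack is the convex hull in CCW order: (-9, -10), (3, -7), (4, 0), (-9, -3).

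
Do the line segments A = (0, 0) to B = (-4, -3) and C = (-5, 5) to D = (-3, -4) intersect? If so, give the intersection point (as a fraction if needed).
Yes; intersection at (-10/3, -5/2) (t = 5/6 on AB, s = 5/6 on CD)

Parametrize AB as A + t(B − A) = (0 + -4 t, 0 + -3 t) and CD as C + s(D − C) = (-5 + 2 s, 5 + -9 s). Solve the linear system for (t, s). Determinant = -42 ≠ 0, so a unique intersection of the containing lines exists. Solution: t = 5/6, s = 5/6 — both in [0, 1], so the segments cross. Intersection point: (-10/3, -5/2).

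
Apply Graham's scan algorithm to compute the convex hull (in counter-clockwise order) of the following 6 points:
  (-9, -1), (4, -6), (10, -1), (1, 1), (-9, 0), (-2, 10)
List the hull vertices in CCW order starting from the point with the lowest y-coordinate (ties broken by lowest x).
Hull (CCW) = [(4, -6), (10, -1), (-2, 10), (-9, 0), (-9, -1)]

Graham scan procedure:
  1. Find the pivot p₀ = point with lowest y (tie → lowest x): (4, -6).
  2. Sort the remaining points by polar angle around p₀.
  3. Walk through sorted points, maintaining a stack; pop the top while the last three entries make a non-left turn (cross product ≤ 0).
  4. Final stack is the convex hull in CCW order: (4, -6), (10, -1), (-2, 10), (-9, 0), (-9, -1).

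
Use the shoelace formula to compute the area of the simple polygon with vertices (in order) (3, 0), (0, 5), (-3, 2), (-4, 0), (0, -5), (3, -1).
Area = 38

Shoelace formula: Area = (1/2) |Σ_i (x_i · y_{i+1} − x_{i+1} · y_i)| (indices mod n). Compute each cross term:
  (3)(5) − (0)(0) = 15
  (0)(2) − (-3)(5) = 15
  (-3)(0) − (-4)(2) = 8
  (-4)(-5) − (0)(0) = 20
  (0)(-1) − (3)(-5) = 15
  (3)(0) − (3)(-1) = 3
Sum = 76, so (signed) Area = 76/2 = 38, |Area| = 38.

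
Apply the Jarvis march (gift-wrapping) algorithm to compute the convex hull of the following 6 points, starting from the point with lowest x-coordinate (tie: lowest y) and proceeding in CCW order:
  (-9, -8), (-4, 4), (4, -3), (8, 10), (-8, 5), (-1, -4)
Hull (CCW) = [(-9, -8), (4, -3), (8, 10), (-8, 5)]

Jarvis march: at each step, from the current hull vertex p, select the next vertex q as the point such that every other point lies strictly to the left of (or on) the directed line p → q. (Equivalently: for every other point r, the cross product (q − p) × (r − p) ≥ 0.)
Starting point (lowest x, tie lowest y): (-9, -8). Wrap until returning to start. Resulting hull: (-9, -8), (4, -3), (8, 10), (-8, 5).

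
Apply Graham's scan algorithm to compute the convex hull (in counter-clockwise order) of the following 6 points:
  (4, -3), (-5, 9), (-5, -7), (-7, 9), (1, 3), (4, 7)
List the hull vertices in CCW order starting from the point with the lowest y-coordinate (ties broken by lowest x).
Hull (CCW) = [(-5, -7), (4, -3), (4, 7), (-5, 9), (-7, 9)]

Graham scan procedure:
  1. Find the pivot p₀ = point with lowest y (tie → lowest x): (-5, -7).
  2. Sort the remaining points by polar angle around p₀.
  3. Walk through sorted points, maintaining a stack; pop the top while the last three entries make a non-left turn (cross product ≤ 0).
  4. Final stack is the convex hull in CCW order: (-5, -7), (4, -3), (4, 7), (-5, 9), (-7, 9).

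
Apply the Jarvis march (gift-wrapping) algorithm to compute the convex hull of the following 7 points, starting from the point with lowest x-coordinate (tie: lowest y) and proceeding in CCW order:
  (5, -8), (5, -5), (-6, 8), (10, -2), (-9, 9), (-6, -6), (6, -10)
Hull (CCW) = [(-9, 9), (-6, -6), (6, -10), (10, -2), (-6, 8)]

Jarvis march: at each step, from the current hull vertex p, select the next vertex q as the point such that every other point lies strictly to the left of (or on) the directed line p → q. (Equivalently: for every other point r, the cross product (q − p) × (r − p) ≥ 0.)
Starting point (lowest x, tie lowest y): (-9, 9). Wrap until returning to start. Resulting hull: (-9, 9), (-6, -6), (6, -10), (10, -2), (-6, 8).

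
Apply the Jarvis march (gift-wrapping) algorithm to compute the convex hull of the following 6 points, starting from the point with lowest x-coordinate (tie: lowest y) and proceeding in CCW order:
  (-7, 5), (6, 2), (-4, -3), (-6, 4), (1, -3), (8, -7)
Hull (CCW) = [(-7, 5), (-4, -3), (8, -7), (6, 2)]

Jarvis march: at each step, from the current hull vertex p, select the next vertex q as the point such that every other point lies strictly to the left of (or on) the directed line p → q. (Equivalently: for every other point r, the cross product (q − p) × (r − p) ≥ 0.)
Starting point (lowest x, tie lowest y): (-7, 5). Wrap until returning to start. Resulting hull: (-7, 5), (-4, -3), (8, -7), (6, 2).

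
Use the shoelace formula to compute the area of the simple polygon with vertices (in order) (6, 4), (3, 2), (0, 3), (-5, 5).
Area = 13

Shoelace formula: Area = (1/2) |Σ_i (x_i · y_{i+1} − x_{i+1} · y_i)| (indices mod n). Compute each cross term:
  (6)(2) − (3)(4) = 0
  (3)(3) − (0)(2) = 9
  (0)(5) − (-5)(3) = 15
  (-5)(4) − (6)(5) = -50
Sum = -26, so (signed) Area = -26/2 = -13, |Area| = 13.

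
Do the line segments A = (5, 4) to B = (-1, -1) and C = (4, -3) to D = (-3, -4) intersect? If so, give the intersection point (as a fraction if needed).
No (intersection of containing lines falls outside at least one segment)

Parametrize and solve: t = 48/29, s = 37/29. At least one of these is outside [0, 1], so the segments do not intersect.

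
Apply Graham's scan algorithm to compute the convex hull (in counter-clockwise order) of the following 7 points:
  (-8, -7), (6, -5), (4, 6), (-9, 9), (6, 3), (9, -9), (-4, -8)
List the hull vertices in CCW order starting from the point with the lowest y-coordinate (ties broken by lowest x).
Hull (CCW) = [(9, -9), (6, 3), (4, 6), (-9, 9), (-8, -7), (-4, -8)]

Graham scan procedure:
  1. Find the pivot p₀ = point with lowest y (tie → lowest x): (9, -9).
  2. Sort the remaining points by polar angle around p₀.
  3. Walk through sorted points, maintaining a stack; pop the top while the last three entries make a non-left turn (cross product ≤ 0).
  4. Final stack is the convex hull in CCW order: (9, -9), (6, 3), (4, 6), (-9, 9), (-8, -7), (-4, -8).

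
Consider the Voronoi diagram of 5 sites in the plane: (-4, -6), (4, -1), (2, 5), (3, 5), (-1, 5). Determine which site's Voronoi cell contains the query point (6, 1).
Nearest site = (4, -1)

The Voronoi cell of site s contains exactly those query points closer to s than to any other site. Compute squared distances from q = (6, 1) to each site:
  (4 − 6)² + (-1 − 1)² = 8
  (3 − 6)² + (5 − 1)² = 25
  (2 − 6)² + (5 − 1)² = 32
  (-1 − 6)² + (5 − 1)² = 65
  (-4 − 6)² + (-6 − 1)² = 149
Minimum is attained by (4, -1), so q lies in its Voronoi cell.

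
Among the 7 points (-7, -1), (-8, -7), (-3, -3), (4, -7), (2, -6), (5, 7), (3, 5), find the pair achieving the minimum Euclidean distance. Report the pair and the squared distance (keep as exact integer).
Pair = ((4, -7), (2, -6)); squared distance = 5

Compute all C(7, 2) = 21 pairwise squared distances (x_i − x_j)² + (y_i − y_j)². The minimum is 5, attained by the pair ((4, -7), (2, -6)).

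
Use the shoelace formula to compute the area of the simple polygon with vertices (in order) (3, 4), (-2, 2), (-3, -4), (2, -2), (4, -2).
Area = 34

Shoelace formula: Area = (1/2) |Σ_i (x_i · y_{i+1} − x_{i+1} · y_i)| (indices mod n). Compute each cross term:
  (3)(2) − (-2)(4) = 14
  (-2)(-4) − (-3)(2) = 14
  (-3)(-2) − (2)(-4) = 14
  (2)(-2) − (4)(-2) = 4
  (4)(4) − (3)(-2) = 22
Sum = 68, so (signed) Area = 68/2 = 34, |Area| = 34.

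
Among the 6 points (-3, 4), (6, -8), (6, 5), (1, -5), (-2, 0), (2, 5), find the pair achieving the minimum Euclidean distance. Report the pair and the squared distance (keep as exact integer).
Pair = ((6, 5), (2, 5)); squared distance = 16

Compute all C(6, 2) = 15 pairwise squared distances (x_i − x_j)² + (y_i − y_j)². The minimum is 16, attained by the pair ((6, 5), (2, 5)).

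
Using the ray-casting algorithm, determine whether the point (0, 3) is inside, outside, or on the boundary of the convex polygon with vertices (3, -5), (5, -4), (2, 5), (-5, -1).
The point (0, 3) lies strictly inside the polygon

Cast a horizontal ray to the right from the query point and count how many polygon edges it crosses (each edge strictly once or zero times, handled with the usual half-open convention). 
Parity of crossings → odd ⇒ inside.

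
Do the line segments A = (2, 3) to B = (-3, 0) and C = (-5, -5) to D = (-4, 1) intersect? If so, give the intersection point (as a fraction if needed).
No (intersection of containing lines falls outside at least one segment)

Parametrize and solve: t = 34/27, s = 19/27. At least one of these is outside [0, 1], so the segments do not intersect.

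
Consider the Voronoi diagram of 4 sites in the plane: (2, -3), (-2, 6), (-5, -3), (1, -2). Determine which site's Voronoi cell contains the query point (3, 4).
Nearest site = (-2, 6)

The Voronoi cell of site s contains exactly those query points closer to s than to any other site. Compute squared distances from q = (3, 4) to each site:
  (-2 − 3)² + (6 − 4)² = 29
  (1 − 3)² + (-2 − 4)² = 40
  (2 − 3)² + (-3 − 4)² = 50
  (-5 − 3)² + (-3 − 4)² = 113
Minimum is attained by (-2, 6), so q lies in its Voronoi cell.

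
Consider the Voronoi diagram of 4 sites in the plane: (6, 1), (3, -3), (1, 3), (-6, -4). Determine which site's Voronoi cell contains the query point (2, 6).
Nearest site = (1, 3)

The Voronoi cell of site s contains exactly those query points closer to s than to any other site. Compute squared distances from q = (2, 6) to each site:
  (1 − 2)² + (3 − 6)² = 10
  (6 − 2)² + (1 − 6)² = 41
  (3 − 2)² + (-3 − 6)² = 82
  (-6 − 2)² + (-4 − 6)² = 164
Minimum is attained by (1, 3), so q lies in its Voronoi cell.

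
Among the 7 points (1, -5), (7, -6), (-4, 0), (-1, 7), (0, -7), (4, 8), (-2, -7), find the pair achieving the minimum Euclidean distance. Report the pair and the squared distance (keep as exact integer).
Pair = ((0, -7), (-2, -7)); squared distance = 4

Compute all C(7, 2) = 21 pairwise squared distances (x_i − x_j)² + (y_i − y_j)². The minimum is 4, attained by the pair ((0, -7), (-2, -7)).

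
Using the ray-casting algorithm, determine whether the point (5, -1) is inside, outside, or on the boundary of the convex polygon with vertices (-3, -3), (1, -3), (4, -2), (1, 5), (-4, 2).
The point (5, -1) lies strictly outside the polygon

Cast a horizontal ray to the right from the query point and count how many polygon edges it crosses (each edge strictly once or zero times, handled with the usual half-open convention). 
Parity of crossings → even ⇒ outside.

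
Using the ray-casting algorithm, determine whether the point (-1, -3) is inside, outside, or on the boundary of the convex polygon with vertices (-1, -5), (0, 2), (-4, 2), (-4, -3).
The point (-1, -3) lies strictly inside the polygon

Cast a horizontal ray to the right from the query point and count how many polygon edges it crosses (each edge strictly once or zero times, handled with the usual half-open convention). 
Parity of crossings → odd ⇒ inside.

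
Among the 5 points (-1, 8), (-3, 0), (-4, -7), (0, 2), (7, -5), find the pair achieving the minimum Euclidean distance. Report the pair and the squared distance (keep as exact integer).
Pair = ((-3, 0), (0, 2)); squared distance = 13

Compute all C(5, 2) = 10 pairwise squared distances (x_i − x_j)² + (y_i − y_j)². The minimum is 13, attained by the pair ((-3, 0), (0, 2)).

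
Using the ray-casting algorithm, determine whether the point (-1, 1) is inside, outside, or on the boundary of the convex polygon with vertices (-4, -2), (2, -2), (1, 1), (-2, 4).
The point (-1, 1) lies strictly inside the polygon

Cast a horizontal ray to the right from the query point and count how many polygon edges it crosses (each edge strictly once or zero times, handled with the usual half-open convention). 
Parity of crossings → odd ⇒ inside.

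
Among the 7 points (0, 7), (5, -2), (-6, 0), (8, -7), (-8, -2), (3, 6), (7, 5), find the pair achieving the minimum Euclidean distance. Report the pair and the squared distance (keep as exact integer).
Pair = ((-6, 0), (-8, -2)); squared distance = 8

Compute all C(7, 2) = 21 pairwise squared distances (x_i − x_j)² + (y_i − y_j)². The minimum is 8, attained by the pair ((-6, 0), (-8, -2)).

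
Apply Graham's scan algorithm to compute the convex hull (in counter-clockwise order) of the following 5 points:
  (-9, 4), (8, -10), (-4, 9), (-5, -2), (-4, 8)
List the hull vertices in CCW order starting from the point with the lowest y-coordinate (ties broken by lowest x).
Hull (CCW) = [(8, -10), (-4, 9), (-9, 4), (-5, -2)]

Graham scan procedure:
  1. Find the pivot p₀ = point with lowest y (tie → lowest x): (8, -10).
  2. Sort the remaining points by polar angle around p₀.
  3. Walk through sorted points, maintaining a stack; pop the top while the last three entries make a non-left turn (cross product ≤ 0).
  4. Final stack is the convex hull in CCW order: (8, -10), (-4, 9), (-9, 4), (-5, -2).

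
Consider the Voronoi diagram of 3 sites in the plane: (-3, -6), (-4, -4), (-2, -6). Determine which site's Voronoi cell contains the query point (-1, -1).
Nearest site = (-4, -4)

The Voronoi cell of site s contains exactly those query points closer to s than to any other site. Compute squared distances from q = (-1, -1) to each site:
  (-4 − -1)² + (-4 − -1)² = 18
  (-2 − -1)² + (-6 − -1)² = 26
  (-3 − -1)² + (-6 − -1)² = 29
Minimum is attained by (-4, -4), so q lies in its Voronoi cell.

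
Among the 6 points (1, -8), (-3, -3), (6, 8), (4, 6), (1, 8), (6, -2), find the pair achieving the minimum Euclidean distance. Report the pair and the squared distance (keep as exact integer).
Pair = ((6, 8), (4, 6)); squared distance = 8

Compute all C(6, 2) = 15 pairwise squared distances (x_i − x_j)² + (y_i − y_j)². The minimum is 8, attained by the pair ((6, 8), (4, 6)).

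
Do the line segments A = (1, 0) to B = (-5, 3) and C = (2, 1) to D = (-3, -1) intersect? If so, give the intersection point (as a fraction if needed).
Yes; intersection at (1/3, 1/3) (t = 1/9 on AB, s = 1/3 on CD)

Parametrize AB as A + t(B − A) = (1 + -6 t, 0 + 3 t) and CD as C + s(D − C) = (2 + -5 s, 1 + -2 s). Solve the linear system for (t, s). Determinant = -27 ≠ 0, so a unique intersection of the containing lines exists. Solution: t = 1/9, s = 1/3 — both in [0, 1], so the segments cross. Intersection point: (1/3, 1/3).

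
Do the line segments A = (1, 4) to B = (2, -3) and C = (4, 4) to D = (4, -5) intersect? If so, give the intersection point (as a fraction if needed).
No (intersection of containing lines falls outside at least one segment)

Parametrize and solve: t = 3, s = 7/3. At least one of these is outside [0, 1], so the segments do not intersect.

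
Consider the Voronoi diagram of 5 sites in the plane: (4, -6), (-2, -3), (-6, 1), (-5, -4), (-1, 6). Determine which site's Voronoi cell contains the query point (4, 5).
Nearest site = (-1, 6)

The Voronoi cell of site s contains exactly those query points closer to s than to any other site. Compute squared distances from q = (4, 5) to each site:
  (-1 − 4)² + (6 − 5)² = 26
  (-2 − 4)² + (-3 − 5)² = 100
  (-6 − 4)² + (1 − 5)² = 116
  (4 − 4)² + (-6 − 5)² = 121
  (-5 − 4)² + (-4 − 5)² = 162
Minimum is attained by (-1, 6), so q lies in its Voronoi cell.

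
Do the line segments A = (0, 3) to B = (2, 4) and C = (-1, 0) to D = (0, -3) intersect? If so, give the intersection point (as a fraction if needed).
No (intersection of containing lines falls outside at least one segment)

Parametrize and solve: t = -6/7, s = -5/7. At least one of these is outside [0, 1], so the segments do not intersect.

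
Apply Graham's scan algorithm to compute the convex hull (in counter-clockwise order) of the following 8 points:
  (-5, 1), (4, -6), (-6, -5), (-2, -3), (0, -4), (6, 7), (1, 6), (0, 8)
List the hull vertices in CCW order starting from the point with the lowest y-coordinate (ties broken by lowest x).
Hull (CCW) = [(4, -6), (6, 7), (0, 8), (-5, 1), (-6, -5)]

Graham scan procedure:
  1. Find the pivot p₀ = point with lowest y (tie → lowest x): (4, -6).
  2. Sort the remaining points by polar angle around p₀.
  3. Walk through sorted points, maintaining a stack; pop the top while the last three entries make a non-left turn (cross product ≤ 0).
  4. Final stack is the convex hull in CCW order: (4, -6), (6, 7), (0, 8), (-5, 1), (-6, -5).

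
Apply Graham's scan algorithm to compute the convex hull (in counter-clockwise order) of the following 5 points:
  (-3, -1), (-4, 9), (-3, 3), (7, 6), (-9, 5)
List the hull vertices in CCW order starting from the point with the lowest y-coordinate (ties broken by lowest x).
Hull (CCW) = [(-3, -1), (7, 6), (-4, 9), (-9, 5)]

Graham scan procedure:
  1. Find the pivot p₀ = point with lowest y (tie → lowest x): (-3, -1).
  2. Sort the remaining points by polar angle around p₀.
  3. Walk through sorted points, maintaining a stack; pop the top while the last three entries make a non-left turn (cross product ≤ 0).
  4. Final stack is the convex hull in CCW order: (-3, -1), (7, 6), (-4, 9), (-9, 5).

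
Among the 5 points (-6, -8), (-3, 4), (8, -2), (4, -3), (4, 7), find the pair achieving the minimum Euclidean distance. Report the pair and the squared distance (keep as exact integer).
Pair = ((8, -2), (4, -3)); squared distance = 17

Compute all C(5, 2) = 10 pairwise squared distances (x_i − x_j)² + (y_i − y_j)². The minimum is 17, attained by the pair ((8, -2), (4, -3)).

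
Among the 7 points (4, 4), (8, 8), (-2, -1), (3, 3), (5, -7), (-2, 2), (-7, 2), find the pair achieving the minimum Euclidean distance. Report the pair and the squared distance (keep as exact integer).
Pair = ((4, 4), (3, 3)); squared distance = 2

Compute all C(7, 2) = 21 pairwise squared distances (x_i − x_j)² + (y_i − y_j)². The minimum is 2, attained by the pair ((4, 4), (3, 3)).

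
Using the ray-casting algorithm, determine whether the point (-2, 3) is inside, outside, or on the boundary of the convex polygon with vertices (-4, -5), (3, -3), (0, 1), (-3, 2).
The point (-2, 3) lies strictly outside the polygon

Cast a horizontal ray to the right from the query point and count how many polygon edges it crosses (each edge strictly once or zero times, handled with the usual half-open convention). 
Parity of crossings → even ⇒ outside.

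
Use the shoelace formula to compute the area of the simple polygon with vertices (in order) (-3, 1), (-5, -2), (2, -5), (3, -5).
Area = 33/2

Shoelace formula: Area = (1/2) |Σ_i (x_i · y_{i+1} − x_{i+1} · y_i)| (indices mod n). Compute each cross term:
  (-3)(-2) − (-5)(1) = 11
  (-5)(-5) − (2)(-2) = 29
  (2)(-5) − (3)(-5) = 5
  (3)(1) − (-3)(-5) = -12
Sum = 33, so (signed) Area = 33/2 = 33/2, |Area| = 33/2.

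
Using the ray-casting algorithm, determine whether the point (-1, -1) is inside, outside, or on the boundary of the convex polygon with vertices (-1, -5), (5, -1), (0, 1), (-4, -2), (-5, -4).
The point (-1, -1) lies strictly inside the polygon

Cast a horizontal ray to the right from the query point and count how many polygon edges it crosses (each edge strictly once or zero times, handled with the usual half-open convention). 
Parity of crossings → odd ⇒ inside.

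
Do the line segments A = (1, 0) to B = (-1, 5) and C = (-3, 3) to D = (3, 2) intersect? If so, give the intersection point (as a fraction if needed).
Yes; intersection at (0, 5/2) (t = 1/2 on AB, s = 1/2 on CD)

Parametrize AB as A + t(B − A) = (1 + -2 t, 0 + 5 t) and CD as C + s(D − C) = (-3 + 6 s, 3 + -1 s). Solve the linear system for (t, s). Determinant = 28 ≠ 0, so a unique intersection of the containing lines exists. Solution: t = 1/2, s = 1/2 — both in [0, 1], so the segments cross. Intersection point: (0, 5/2).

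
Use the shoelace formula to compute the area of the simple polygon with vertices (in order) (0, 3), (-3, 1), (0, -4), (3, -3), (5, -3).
Area = 27

Shoelace formula: Area = (1/2) |Σ_i (x_i · y_{i+1} − x_{i+1} · y_i)| (indices mod n). Compute each cross term:
  (0)(1) − (-3)(3) = 9
  (-3)(-4) − (0)(1) = 12
  (0)(-3) − (3)(-4) = 12
  (3)(-3) − (5)(-3) = 6
  (5)(3) − (0)(-3) = 15
Sum = 54, so (signed) Area = 54/2 = 27, |Area| = 27.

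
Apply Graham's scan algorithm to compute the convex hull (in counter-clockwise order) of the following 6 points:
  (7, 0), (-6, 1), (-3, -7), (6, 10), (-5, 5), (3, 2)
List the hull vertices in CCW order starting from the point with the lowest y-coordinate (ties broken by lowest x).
Hull (CCW) = [(-3, -7), (7, 0), (6, 10), (-5, 5), (-6, 1)]

Graham scan procedure:
  1. Find the pivot p₀ = point with lowest y (tie → lowest x): (-3, -7).
  2. Sort the remaining points by polar angle around p₀.
  3. Walk through sorted points, maintaining a stack; pop the top while the last three entries make a non-left turn (cross product ≤ 0).
  4. Final stack is the convex hull in CCW order: (-3, -7), (7, 0), (6, 10), (-5, 5), (-6, 1).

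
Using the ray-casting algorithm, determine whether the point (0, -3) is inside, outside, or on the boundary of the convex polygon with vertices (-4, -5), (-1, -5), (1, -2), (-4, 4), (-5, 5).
The point (0, -3) lies strictly inside the polygon

Cast a horizontal ray to the right from the query point and count how many polygon edges it crosses (each edge strictly once or zero times, handled with the usual half-open convention). 
Parity of crossings → odd ⇒ inside.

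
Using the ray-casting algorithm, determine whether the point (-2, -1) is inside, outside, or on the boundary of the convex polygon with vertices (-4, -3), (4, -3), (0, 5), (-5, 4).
The point (-2, -1) lies strictly inside the polygon

Cast a horizontal ray to the right from the query point and count how many polygon edges it crosses (each edge strictly once or zero times, handled with the usual half-open convention). 
Parity of crossings → odd ⇒ inside.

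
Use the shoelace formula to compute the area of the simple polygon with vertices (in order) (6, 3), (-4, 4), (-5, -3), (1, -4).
Area = 59

Shoelace formula: Area = (1/2) |Σ_i (x_i · y_{i+1} − x_{i+1} · y_i)| (indices mod n). Compute each cross term:
  (6)(4) − (-4)(3) = 36
  (-4)(-3) − (-5)(4) = 32
  (-5)(-4) − (1)(-3) = 23
  (1)(3) − (6)(-4) = 27
Sum = 118, so (signed) Area = 118/2 = 59, |Area| = 59.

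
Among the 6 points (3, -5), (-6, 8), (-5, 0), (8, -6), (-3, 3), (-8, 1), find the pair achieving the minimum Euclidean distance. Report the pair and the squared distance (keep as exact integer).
Pair = ((-5, 0), (-8, 1)); squared distance = 10

Compute all C(6, 2) = 15 pairwise squared distances (x_i − x_j)² + (y_i − y_j)². The minimum is 10, attained by the pair ((-5, 0), (-8, 1)).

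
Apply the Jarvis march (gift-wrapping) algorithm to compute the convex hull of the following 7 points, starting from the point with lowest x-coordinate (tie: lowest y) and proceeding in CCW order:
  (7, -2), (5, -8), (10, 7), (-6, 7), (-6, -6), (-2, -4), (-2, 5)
Hull (CCW) = [(-6, -6), (5, -8), (10, 7), (-6, 7)]

Jarvis march: at each step, from the current hull vertex p, select the next vertex q as the point such that every other point lies strictly to the left of (or on) the directed line p → q. (Equivalently: for every other point r, the cross product (q − p) × (r − p) ≥ 0.)
Starting point (lowest x, tie lowest y): (-6, -6). Wrap until returning to start. Resulting hull: (-6, -6), (5, -8), (10, 7), (-6, 7).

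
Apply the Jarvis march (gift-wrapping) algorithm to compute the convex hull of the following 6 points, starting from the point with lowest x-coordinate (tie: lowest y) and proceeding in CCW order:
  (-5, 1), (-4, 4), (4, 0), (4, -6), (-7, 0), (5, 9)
Hull (CCW) = [(-7, 0), (4, -6), (5, 9), (-4, 4)]

Jarvis march: at each step, from the current hull vertex p, select the next vertex q as the point such that every other point lies strictly to the left of (or on) the directed line p → q. (Equivalently: for every other point r, the cross product (q − p) × (r − p) ≥ 0.)
Starting point (lowest x, tie lowest y): (-7, 0). Wrap until returning to start. Resulting hull: (-7, 0), (4, -6), (5, 9), (-4, 4).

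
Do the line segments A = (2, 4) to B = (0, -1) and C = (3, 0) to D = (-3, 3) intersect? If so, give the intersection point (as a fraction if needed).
Yes; intersection at (5/6, 13/12) (t = 7/12 on AB, s = 13/36 on CD)

Parametrize AB as A + t(B − A) = (2 + -2 t, 4 + -5 t) and CD as C + s(D − C) = (3 + -6 s, 0 + 3 s). Solve the linear system for (t, s). Determinant = 36 ≠ 0, so a unique intersection of the containing lines exists. Solution: t = 7/12, s = 13/36 — both in [0, 1], so the segments cross. Intersection point: (5/6, 13/12).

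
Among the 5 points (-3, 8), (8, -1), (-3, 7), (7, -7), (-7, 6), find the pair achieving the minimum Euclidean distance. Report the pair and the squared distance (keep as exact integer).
Pair = ((-3, 8), (-3, 7)); squared distance = 1

Compute all C(5, 2) = 10 pairwise squared distances (x_i − x_j)² + (y_i − y_j)². The minimum is 1, attained by the pair ((-3, 8), (-3, 7)).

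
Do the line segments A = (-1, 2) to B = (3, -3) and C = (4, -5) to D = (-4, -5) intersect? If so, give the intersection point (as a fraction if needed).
No (intersection of containing lines falls outside at least one segment)

Parametrize and solve: t = 7/5, s = -3/40. At least one of these is outside [0, 1], so the segments do not intersect.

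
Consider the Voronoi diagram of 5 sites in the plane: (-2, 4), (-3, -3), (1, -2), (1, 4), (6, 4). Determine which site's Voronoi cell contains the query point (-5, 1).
Nearest site = (-2, 4)

The Voronoi cell of site s contains exactly those query points closer to s than to any other site. Compute squared distances from q = (-5, 1) to each site:
  (-2 − -5)² + (4 − 1)² = 18
  (-3 − -5)² + (-3 − 1)² = 20
  (1 − -5)² + (-2 − 1)² = 45
  (1 − -5)² + (4 − 1)² = 45
  (6 − -5)² + (4 − 1)² = 130
Minimum is attained by (-2, 4), so q lies in its Voronoi cell.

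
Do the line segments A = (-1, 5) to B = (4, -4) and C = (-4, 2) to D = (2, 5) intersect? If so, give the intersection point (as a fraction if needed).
Yes; intersection at (-8/23, 88/23) (t = 3/23 on AB, s = 14/23 on CD)

Parametrize AB as A + t(B − A) = (-1 + 5 t, 5 + -9 t) and CD as C + s(D − C) = (-4 + 6 s, 2 + 3 s). Solve the linear system for (t, s). Determinant = -69 ≠ 0, so a unique intersection of the containing lines exists. Solution: t = 3/23, s = 14/23 — both in [0, 1], so the segments cross. Intersection point: (-8/23, 88/23).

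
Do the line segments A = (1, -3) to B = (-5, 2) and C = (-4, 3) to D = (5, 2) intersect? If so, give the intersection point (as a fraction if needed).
No (intersection of containing lines falls outside at least one segment)

Parametrize and solve: t = 49/39, s = -11/39. At least one of these is outside [0, 1], so the segments do not intersect.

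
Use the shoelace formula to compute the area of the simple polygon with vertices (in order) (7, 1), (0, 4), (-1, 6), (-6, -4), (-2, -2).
Area = 44

Shoelace formula: Area = (1/2) |Σ_i (x_i · y_{i+1} − x_{i+1} · y_i)| (indices mod n). Compute each cross term:
  (7)(4) − (0)(1) = 28
  (0)(6) − (-1)(4) = 4
  (-1)(-4) − (-6)(6) = 40
  (-6)(-2) − (-2)(-4) = 4
  (-2)(1) − (7)(-2) = 12
Sum = 88, so (signed) Area = 88/2 = 44, |Area| = 44.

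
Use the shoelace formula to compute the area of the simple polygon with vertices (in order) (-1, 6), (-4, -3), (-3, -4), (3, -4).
Area = 36

Shoelace formula: Area = (1/2) |Σ_i (x_i · y_{i+1} − x_{i+1} · y_i)| (indices mod n). Compute each cross term:
  (-1)(-3) − (-4)(6) = 27
  (-4)(-4) − (-3)(-3) = 7
  (-3)(-4) − (3)(-4) = 24
  (3)(6) − (-1)(-4) = 14
Sum = 72, so (signed) Area = 72/2 = 36, |Area| = 36.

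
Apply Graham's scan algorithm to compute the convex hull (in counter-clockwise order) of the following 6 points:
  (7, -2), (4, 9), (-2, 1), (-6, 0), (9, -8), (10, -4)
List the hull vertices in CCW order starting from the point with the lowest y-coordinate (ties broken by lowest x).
Hull (CCW) = [(9, -8), (10, -4), (4, 9), (-6, 0)]

Graham scan procedure:
  1. Find the pivot p₀ = point with lowest y (tie → lowest x): (9, -8).
  2. Sort the remaining points by polar angle around p₀.
  3. Walk through sorted points, maintaining a stack; pop the top while the last three entries make a non-left turn (cross product ≤ 0).
  4. Final stack is the convex hull in CCW order: (9, -8), (10, -4), (4, 9), (-6, 0).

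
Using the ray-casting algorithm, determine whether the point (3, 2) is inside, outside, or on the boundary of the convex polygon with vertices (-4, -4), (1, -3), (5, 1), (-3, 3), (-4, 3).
The point (3, 2) lies strictly outside the polygon

Cast a horizontal ray to the right from the query point and count how many polygon edges it crosses (each edge strictly once or zero times, handled with the usual half-open convention). 
Parity of crossings → even ⇒ outside.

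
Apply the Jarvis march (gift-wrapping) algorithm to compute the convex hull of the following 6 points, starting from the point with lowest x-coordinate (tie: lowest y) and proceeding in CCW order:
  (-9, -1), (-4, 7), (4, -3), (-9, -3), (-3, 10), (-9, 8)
Hull (CCW) = [(-9, -3), (4, -3), (-3, 10), (-9, 8)]

Jarvis march: at each step, from the current hull vertex p, select the next vertex q as the point such that every other point lies strictly to the left of (or on) the directed line p → q. (Equivalently: for every other point r, the cross product (q − p) × (r − p) ≥ 0.)
Starting point (lowest x, tie lowest y): (-9, -3). Wrap until returning to start. Resulting hull: (-9, -3), (4, -3), (-3, 10), (-9, 8).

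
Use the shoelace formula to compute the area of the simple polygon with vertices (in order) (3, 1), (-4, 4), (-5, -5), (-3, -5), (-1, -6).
Area = 48

Shoelace formula: Area = (1/2) |Σ_i (x_i · y_{i+1} − x_{i+1} · y_i)| (indices mod n). Compute each cross term:
  (3)(4) − (-4)(1) = 16
  (-4)(-5) − (-5)(4) = 40
  (-5)(-5) − (-3)(-5) = 10
  (-3)(-6) − (-1)(-5) = 13
  (-1)(1) − (3)(-6) = 17
Sum = 96, so (signed) Area = 96/2 = 48, |Area| = 48.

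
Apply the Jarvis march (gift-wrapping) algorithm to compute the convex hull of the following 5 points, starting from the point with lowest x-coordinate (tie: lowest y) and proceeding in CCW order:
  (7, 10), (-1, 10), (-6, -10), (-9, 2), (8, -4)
Hull (CCW) = [(-9, 2), (-6, -10), (8, -4), (7, 10), (-1, 10)]

Jarvis march: at each step, from the current hull vertex p, select the next vertex q as the point such that every other point lies strictly to the left of (or on) the directed line p → q. (Equivalently: for every other point r, the cross product (q − p) × (r − p) ≥ 0.)
Starting point (lowest x, tie lowest y): (-9, 2). Wrap until returning to start. Resulting hull: (-9, 2), (-6, -10), (8, -4), (7, 10), (-1, 10).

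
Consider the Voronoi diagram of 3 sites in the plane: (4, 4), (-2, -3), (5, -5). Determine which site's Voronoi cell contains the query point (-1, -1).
Nearest site = (-2, -3)

The Voronoi cell of site s contains exactly those query points closer to s than to any other site. Compute squared distances from q = (-1, -1) to each site:
  (-2 − -1)² + (-3 − -1)² = 5
  (4 − -1)² + (4 − -1)² = 50
  (5 − -1)² + (-5 − -1)² = 52
Minimum is attained by (-2, -3), so q lies in its Voronoi cell.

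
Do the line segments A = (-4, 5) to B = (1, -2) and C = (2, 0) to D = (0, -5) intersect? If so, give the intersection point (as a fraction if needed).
No (intersection of containing lines falls outside at least one segment)

Parametrize and solve: t = 40/39, s = 17/39. At least one of these is outside [0, 1], so the segments do not intersect.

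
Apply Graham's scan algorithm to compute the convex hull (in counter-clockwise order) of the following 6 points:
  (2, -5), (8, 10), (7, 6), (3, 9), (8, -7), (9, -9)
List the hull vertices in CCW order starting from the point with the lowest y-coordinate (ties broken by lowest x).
Hull (CCW) = [(9, -9), (8, 10), (3, 9), (2, -5)]

Graham scan procedure:
  1. Find the pivot p₀ = point with lowest y (tie → lowest x): (9, -9).
  2. Sort the remaining points by polar angle around p₀.
  3. Walk through sorted points, maintaining a stack; pop the top while the last three entries make a non-left turn (cross product ≤ 0).
  4. Final stack is the convex hull in CCW order: (9, -9), (8, 10), (3, 9), (2, -5).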